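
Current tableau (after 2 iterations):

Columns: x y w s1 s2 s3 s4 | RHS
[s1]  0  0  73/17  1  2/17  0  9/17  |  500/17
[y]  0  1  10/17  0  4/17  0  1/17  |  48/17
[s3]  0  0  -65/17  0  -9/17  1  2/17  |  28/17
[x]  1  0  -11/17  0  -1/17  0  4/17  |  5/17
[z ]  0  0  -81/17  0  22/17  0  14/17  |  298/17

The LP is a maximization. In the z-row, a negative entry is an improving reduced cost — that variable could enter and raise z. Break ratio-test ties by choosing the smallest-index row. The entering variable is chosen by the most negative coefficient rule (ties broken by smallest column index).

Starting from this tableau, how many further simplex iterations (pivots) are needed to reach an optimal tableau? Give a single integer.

1

pivot: w in, y out → z = 202/5
No improving column remains; optimal.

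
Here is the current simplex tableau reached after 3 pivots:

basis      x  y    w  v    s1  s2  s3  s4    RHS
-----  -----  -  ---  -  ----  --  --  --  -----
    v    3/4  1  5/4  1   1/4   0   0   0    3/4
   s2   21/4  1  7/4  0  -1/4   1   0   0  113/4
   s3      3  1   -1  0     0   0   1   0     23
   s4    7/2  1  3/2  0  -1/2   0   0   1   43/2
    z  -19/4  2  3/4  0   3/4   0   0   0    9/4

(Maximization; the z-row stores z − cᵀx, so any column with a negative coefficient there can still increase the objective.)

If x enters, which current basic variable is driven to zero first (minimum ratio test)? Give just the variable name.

Ratios: row 1 (v): (3/4)/(3/4) = 1; row 2 (s2): (113/4)/(21/4) = 113/21; row 3 (s3): 23/3 = 23/3; row 4 (s4): (43/2)/(7/2) = 43/7.
Minimum ratio 1 is in the v row, so v leaves.

v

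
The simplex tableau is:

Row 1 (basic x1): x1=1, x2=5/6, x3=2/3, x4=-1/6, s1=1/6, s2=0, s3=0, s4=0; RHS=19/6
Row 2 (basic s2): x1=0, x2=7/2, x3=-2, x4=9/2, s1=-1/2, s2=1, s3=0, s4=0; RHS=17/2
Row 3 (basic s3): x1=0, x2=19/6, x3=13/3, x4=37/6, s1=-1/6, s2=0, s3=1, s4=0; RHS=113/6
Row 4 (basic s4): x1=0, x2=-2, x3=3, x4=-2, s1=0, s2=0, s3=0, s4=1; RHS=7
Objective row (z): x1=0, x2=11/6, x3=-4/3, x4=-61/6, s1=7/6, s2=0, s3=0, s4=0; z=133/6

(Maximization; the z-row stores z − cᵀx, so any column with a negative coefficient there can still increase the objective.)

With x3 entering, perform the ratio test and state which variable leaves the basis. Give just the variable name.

Ratios: row 1 (x1): (19/6)/(2/3) = 19/4; row 2 (s2): entry -2 ≤ 0, skip; row 3 (s3): (113/6)/(13/3) = 113/26; row 4 (s4): 7/3 = 7/3.
Minimum ratio 7/3 is in the s4 row, so s4 leaves.

s4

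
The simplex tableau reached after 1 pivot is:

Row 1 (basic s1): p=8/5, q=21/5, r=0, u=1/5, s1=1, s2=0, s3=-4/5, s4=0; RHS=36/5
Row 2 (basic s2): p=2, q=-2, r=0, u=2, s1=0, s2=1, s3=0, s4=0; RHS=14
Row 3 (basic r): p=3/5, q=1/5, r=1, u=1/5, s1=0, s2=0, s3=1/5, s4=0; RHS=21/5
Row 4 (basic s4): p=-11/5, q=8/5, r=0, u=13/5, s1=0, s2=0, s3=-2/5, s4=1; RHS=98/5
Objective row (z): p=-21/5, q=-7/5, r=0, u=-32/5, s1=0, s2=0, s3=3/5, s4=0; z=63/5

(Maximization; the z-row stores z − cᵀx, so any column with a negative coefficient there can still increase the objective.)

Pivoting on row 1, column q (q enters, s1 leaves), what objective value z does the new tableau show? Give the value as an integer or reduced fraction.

15

Minimum ratio for q: (36/5)/(21/5) = 12/7.
z changes by −(z-row coeff of q)·ratio = −(-7/5)·(12/7) = 12/5.
New z = 63/5 + (12/5) = 15.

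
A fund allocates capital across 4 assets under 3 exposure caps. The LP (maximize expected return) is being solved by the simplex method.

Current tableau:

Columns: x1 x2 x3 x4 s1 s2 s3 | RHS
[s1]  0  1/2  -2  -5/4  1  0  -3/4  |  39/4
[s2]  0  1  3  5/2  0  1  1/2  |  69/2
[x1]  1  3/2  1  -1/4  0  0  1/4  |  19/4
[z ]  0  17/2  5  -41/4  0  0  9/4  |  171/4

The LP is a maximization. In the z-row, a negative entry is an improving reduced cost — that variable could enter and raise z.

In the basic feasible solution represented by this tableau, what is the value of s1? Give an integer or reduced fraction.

s1 is basic (row 1); its value is the RHS of that row: 39/4.

39/4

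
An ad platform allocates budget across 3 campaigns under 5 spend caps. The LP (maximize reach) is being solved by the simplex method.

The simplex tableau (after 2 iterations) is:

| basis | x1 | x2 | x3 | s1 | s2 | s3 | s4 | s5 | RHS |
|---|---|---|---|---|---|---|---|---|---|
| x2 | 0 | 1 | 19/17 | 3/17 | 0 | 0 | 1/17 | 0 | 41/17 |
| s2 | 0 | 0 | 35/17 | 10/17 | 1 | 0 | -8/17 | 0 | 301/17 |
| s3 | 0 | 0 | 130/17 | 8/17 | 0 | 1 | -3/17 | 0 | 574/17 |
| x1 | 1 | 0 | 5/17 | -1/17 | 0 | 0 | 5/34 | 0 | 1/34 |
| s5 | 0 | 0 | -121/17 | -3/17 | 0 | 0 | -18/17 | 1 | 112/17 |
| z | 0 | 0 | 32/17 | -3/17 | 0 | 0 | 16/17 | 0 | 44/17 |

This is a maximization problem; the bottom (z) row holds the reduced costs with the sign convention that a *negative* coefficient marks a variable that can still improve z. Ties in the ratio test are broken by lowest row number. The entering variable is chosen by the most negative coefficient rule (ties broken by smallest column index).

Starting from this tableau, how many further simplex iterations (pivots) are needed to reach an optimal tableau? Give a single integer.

1

pivot: s1 in, x2 out → z = 5
No improving column remains; optimal.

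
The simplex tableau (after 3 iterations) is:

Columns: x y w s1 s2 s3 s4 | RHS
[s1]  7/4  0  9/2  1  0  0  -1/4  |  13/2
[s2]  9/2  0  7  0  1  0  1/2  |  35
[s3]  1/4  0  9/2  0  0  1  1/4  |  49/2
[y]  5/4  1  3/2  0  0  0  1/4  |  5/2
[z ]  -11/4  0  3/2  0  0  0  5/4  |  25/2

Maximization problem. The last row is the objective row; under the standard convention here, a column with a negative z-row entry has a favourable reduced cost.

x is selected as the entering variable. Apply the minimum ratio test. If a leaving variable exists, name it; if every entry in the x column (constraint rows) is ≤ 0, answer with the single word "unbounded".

y

Ratios: row 1 (s1): (13/2)/(7/4) = 26/7; row 2 (s2): 35/(9/2) = 70/9; row 3 (s3): (49/2)/(1/4) = 98; row 4 (y): (5/2)/(5/4) = 2.
Minimum ratio is in the y row, so y leaves.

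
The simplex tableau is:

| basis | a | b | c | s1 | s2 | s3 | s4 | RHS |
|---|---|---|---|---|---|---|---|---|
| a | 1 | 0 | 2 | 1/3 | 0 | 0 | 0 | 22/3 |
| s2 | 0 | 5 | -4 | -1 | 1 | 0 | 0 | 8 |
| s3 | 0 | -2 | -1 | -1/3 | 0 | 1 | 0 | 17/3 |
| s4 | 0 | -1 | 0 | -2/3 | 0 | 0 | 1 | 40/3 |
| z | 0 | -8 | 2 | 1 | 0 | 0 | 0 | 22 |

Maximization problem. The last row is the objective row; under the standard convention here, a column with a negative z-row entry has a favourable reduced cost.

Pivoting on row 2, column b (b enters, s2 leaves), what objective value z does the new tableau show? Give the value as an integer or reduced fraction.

174/5

Minimum ratio for b: 8/5 = 8/5.
z changes by −(z-row coeff of b)·ratio = −(-8)·(8/5) = 64/5.
New z = 22 + (64/5) = 174/5.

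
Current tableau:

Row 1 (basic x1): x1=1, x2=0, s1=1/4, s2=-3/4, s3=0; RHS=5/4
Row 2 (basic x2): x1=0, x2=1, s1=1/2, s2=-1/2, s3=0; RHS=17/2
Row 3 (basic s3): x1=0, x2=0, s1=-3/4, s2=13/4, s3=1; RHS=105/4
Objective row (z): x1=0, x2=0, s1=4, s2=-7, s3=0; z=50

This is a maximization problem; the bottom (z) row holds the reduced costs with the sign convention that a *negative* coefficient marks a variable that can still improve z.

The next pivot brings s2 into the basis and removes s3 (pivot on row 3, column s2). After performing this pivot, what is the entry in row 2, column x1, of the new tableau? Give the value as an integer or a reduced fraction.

Pivot element is row 3, column s2: 13/4.
Normalize row 3: new (row 3, x1) = 0/(13/4) = 0.
row 2 ← row 2 − (-1/2)·(new row 3): 0 − (-1/2)·0 = 0.

0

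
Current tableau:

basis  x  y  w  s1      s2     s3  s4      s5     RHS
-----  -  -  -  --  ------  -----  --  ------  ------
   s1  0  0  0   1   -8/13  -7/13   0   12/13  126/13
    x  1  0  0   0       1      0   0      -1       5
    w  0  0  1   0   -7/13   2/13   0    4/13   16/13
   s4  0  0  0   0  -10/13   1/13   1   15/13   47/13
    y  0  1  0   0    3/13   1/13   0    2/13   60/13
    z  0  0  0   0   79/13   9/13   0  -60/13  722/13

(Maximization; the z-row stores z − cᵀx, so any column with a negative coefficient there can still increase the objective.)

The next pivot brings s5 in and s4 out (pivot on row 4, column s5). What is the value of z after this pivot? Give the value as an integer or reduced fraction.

70

Minimum ratio for s5: (47/13)/(15/13) = 47/15.
z changes by −(z-row coeff of s5)·ratio = −(-60/13)·(47/15) = 188/13.
New z = 722/13 + (188/13) = 70.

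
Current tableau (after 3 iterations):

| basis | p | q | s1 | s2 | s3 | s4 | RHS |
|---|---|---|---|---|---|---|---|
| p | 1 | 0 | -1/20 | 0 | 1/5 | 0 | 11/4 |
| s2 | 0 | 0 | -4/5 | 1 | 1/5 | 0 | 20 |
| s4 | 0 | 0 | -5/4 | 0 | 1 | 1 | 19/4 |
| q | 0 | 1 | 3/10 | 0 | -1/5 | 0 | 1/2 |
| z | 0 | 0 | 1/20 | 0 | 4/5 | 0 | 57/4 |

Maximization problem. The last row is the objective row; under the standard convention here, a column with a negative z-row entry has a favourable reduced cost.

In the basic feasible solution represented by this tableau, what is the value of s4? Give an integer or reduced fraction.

19/4

s4 is basic (row 3); its value is the RHS of that row: 19/4.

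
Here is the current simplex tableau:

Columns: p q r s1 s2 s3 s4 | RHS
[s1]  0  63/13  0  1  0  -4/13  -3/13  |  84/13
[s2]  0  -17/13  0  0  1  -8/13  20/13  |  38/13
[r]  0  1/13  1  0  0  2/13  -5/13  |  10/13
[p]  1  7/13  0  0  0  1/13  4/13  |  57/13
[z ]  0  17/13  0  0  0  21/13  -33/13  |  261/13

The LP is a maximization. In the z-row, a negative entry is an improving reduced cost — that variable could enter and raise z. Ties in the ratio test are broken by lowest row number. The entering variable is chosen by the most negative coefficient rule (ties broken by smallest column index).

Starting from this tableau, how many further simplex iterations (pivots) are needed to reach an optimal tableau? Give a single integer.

2

pivot: s4 in, s2 out → z = 249/10
pivot: q in, s1 out → z = 811/31
No improving column remains; optimal.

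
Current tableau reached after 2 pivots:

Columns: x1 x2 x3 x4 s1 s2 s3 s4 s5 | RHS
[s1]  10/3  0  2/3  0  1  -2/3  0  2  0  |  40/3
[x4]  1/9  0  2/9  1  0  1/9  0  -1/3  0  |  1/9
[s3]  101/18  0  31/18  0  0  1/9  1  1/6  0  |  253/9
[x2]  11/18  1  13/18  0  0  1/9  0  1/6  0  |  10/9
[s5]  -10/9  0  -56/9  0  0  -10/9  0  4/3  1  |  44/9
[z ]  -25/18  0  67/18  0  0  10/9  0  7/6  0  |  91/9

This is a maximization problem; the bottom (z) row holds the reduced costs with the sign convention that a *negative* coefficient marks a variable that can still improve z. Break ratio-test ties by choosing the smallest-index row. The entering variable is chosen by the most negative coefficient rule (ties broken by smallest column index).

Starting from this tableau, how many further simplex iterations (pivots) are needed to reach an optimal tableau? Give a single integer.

pivot: x1 in, x4 out → z = 23/2
pivot: s4 in, x2 out → z = 49/4
No improving column remains; optimal.

2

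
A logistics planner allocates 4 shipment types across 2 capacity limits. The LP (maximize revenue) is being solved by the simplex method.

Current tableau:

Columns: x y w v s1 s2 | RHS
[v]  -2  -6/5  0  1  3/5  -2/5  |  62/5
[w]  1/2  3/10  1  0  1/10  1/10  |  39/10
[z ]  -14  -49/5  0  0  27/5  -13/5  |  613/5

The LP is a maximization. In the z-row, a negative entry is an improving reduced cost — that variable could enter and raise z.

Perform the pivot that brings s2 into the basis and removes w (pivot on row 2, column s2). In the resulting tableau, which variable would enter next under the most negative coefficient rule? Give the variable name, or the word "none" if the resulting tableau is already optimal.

Pivot element 1/10. New z-row = old z-row − (-13/5)·(row 2/(1/10)).
Updated z-row coefficients: x: -1, y: -2, w: 26, v: 0, s1: 8, s2: 0.
The most negative is -2 in column y, so y would enter next.

y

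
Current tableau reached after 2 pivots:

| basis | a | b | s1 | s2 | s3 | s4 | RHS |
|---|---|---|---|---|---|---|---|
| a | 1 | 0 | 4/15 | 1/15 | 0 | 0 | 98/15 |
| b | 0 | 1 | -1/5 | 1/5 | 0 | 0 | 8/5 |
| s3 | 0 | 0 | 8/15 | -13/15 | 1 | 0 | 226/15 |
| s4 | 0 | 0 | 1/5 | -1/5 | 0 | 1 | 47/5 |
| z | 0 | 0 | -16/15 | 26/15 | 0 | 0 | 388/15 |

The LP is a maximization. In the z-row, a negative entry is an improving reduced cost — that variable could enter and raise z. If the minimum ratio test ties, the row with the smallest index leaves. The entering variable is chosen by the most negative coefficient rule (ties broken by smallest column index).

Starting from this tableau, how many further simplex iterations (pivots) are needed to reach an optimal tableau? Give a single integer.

1

pivot: s1 in, a out → z = 52
No improving column remains; optimal.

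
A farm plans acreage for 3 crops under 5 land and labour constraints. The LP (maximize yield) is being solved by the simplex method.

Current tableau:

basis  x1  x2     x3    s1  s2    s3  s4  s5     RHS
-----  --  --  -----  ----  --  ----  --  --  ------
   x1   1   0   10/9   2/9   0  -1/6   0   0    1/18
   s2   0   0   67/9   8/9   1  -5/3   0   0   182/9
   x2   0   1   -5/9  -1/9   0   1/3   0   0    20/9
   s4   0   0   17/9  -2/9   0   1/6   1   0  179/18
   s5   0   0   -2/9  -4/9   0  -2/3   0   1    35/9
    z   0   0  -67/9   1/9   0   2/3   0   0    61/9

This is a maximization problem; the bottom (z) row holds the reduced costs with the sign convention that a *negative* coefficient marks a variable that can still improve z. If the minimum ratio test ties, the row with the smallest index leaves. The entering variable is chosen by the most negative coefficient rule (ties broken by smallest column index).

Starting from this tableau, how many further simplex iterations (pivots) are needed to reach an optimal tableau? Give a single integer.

pivot: x3 in, x1 out → z = 143/20
pivot: s3 in, x2 out → z = 56/5
No improving column remains; optimal.

2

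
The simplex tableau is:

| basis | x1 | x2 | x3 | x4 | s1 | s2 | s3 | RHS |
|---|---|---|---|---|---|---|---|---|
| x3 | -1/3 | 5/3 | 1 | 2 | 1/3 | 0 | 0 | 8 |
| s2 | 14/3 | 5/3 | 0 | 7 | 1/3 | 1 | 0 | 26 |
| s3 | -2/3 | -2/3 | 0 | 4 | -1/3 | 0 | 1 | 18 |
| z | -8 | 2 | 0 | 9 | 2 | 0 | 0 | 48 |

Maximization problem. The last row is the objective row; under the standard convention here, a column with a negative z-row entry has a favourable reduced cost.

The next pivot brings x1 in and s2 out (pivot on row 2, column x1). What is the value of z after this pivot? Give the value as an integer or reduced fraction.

Minimum ratio for x1: 26/(14/3) = 39/7.
z changes by −(z-row coeff of x1)·ratio = −(-8)·(39/7) = 312/7.
New z = 48 + (312/7) = 648/7.

648/7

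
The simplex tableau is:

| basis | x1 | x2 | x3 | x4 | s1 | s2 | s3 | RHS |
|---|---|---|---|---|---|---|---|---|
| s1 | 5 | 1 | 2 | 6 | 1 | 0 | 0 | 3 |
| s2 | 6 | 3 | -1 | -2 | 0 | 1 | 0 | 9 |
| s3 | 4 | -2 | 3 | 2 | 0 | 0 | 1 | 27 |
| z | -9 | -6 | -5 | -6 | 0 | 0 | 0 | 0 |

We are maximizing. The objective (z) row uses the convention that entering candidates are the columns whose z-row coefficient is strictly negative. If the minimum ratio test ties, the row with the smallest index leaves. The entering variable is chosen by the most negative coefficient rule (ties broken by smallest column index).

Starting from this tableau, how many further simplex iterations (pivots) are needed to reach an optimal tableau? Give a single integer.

2

pivot: x1 in, s1 out → z = 27/5
pivot: x2 in, x1 out → z = 18
No improving column remains; optimal.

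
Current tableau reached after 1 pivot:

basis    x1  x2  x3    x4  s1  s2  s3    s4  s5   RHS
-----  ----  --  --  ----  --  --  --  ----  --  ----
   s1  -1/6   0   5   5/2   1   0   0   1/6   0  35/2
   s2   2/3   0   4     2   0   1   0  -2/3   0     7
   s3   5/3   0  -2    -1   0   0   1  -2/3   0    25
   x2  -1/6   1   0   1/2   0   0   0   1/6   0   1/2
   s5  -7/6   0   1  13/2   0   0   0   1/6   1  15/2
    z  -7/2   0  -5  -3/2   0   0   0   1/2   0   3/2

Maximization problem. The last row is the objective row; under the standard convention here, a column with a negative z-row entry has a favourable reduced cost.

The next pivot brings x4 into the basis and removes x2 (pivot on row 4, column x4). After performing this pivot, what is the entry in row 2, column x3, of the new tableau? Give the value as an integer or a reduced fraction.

Pivot element is row 4, column x4: 1/2.
Normalize row 4: new (row 4, x3) = 0/(1/2) = 0.
row 2 ← row 2 − 2·(new row 4): 4 − 2·0 = 4.

4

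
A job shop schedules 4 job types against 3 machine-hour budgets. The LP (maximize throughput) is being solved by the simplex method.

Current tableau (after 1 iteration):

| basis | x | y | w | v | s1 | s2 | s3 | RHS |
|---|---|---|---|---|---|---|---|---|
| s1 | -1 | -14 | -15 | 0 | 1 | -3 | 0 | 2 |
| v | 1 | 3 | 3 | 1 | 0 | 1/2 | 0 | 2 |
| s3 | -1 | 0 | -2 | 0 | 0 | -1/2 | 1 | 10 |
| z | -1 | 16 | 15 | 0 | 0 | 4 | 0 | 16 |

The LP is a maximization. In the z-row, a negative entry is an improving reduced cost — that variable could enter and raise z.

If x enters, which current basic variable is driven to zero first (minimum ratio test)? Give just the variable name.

v

Ratios: row 1 (s1): entry -1 ≤ 0, skip; row 2 (v): 2/1 = 2; row 3 (s3): entry -1 ≤ 0, skip.
Minimum ratio 2 is in the v row, so v leaves.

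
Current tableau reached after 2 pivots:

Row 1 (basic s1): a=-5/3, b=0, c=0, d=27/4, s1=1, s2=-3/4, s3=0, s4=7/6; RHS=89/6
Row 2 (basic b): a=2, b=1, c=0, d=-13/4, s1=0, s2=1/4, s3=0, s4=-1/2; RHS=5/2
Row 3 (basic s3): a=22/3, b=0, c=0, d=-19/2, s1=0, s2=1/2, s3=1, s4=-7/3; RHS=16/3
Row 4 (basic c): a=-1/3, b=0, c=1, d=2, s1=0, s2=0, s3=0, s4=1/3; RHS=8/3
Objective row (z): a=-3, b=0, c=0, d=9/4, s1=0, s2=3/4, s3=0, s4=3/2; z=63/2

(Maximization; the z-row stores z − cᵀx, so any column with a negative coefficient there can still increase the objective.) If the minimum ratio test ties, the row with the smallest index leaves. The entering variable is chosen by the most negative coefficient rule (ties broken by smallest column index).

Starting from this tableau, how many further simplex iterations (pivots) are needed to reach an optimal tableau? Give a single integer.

pivot: a in, s3 out → z = 741/22
pivot: d in, c out → z = 1689/46
No improving column remains; optimal.

2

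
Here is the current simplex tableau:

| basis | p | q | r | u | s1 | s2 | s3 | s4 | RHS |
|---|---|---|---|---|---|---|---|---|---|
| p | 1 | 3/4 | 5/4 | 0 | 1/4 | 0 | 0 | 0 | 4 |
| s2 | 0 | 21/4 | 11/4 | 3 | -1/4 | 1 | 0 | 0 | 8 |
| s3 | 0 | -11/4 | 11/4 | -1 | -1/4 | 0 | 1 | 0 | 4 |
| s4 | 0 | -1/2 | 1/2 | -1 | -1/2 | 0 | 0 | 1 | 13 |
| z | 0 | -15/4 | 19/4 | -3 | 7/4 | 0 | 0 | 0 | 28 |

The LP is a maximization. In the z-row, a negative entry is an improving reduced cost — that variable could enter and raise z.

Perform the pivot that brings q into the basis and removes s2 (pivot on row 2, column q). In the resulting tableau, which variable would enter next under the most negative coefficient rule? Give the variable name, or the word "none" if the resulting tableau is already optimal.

Pivot element 21/4. New z-row = old z-row − (-15/4)·(row 2/(21/4)).
Updated z-row coefficients: p: 0, q: 0, r: 47/7, u: -6/7, s1: 11/7, s2: 5/7, s3: 0, s4: 0.
The most negative is -6/7 in column u, so u would enter next.

u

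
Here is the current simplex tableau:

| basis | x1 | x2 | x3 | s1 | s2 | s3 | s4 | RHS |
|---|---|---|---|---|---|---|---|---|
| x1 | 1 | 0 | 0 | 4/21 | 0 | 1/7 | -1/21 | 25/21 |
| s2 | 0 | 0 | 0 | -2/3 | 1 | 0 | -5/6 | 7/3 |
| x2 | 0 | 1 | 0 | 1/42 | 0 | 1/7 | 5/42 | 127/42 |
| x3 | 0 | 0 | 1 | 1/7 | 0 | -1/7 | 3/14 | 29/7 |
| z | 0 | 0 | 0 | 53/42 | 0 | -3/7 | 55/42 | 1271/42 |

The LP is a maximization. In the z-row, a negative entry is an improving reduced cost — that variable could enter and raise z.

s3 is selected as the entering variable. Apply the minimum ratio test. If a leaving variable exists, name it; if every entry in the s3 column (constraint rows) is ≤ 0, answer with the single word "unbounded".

Ratios: row 1 (x1): (25/21)/(1/7) = 25/3; row 2 (s2): entry 0 ≤ 0, skip; row 3 (x2): (127/42)/(1/7) = 127/6; row 4 (x3): entry -1/7 ≤ 0, skip.
Minimum ratio is in the x1 row, so x1 leaves.

x1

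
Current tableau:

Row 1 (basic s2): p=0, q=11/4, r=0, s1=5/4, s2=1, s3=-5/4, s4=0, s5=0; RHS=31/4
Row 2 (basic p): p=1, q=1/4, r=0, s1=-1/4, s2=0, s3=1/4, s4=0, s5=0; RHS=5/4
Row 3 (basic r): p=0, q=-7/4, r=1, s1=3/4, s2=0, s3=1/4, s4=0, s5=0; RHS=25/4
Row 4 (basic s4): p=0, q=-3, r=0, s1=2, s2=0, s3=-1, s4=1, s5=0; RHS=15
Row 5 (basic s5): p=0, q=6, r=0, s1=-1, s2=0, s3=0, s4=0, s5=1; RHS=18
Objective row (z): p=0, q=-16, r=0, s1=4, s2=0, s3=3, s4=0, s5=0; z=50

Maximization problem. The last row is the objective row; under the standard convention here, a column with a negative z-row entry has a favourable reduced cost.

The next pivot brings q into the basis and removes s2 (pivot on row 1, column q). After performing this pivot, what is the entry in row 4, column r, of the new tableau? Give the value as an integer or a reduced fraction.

Pivot element is row 1, column q: 11/4.
Normalize row 1: new (row 1, r) = 0/(11/4) = 0.
row 4 ← row 4 − (-3)·(new row 1): 0 − (-3)·0 = 0.

0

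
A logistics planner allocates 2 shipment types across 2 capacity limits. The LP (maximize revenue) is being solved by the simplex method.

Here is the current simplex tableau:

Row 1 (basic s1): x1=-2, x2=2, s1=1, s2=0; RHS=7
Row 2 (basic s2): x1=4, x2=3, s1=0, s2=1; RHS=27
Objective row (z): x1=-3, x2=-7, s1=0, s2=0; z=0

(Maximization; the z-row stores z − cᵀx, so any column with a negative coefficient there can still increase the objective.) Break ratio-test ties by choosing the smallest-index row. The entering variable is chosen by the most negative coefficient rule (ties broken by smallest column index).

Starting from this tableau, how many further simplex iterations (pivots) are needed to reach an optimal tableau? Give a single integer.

pivot: x2 in, s1 out → z = 49/2
pivot: x1 in, s2 out → z = 673/14
No improving column remains; optimal.

2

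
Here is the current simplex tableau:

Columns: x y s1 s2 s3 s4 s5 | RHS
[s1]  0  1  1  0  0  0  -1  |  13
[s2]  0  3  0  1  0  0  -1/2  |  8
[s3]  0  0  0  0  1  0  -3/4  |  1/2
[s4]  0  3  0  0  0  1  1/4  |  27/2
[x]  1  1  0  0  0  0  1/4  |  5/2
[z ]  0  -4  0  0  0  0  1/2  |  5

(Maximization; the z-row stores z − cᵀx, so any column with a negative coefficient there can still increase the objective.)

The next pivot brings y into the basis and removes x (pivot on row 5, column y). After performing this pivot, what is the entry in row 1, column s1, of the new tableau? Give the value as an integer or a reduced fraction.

Pivot element is row 5, column y: 1.
Normalize row 5: new (row 5, s1) = 0/1 = 0.
row 1 ← row 1 − 1·(new row 5): 1 − 1·0 = 1.

1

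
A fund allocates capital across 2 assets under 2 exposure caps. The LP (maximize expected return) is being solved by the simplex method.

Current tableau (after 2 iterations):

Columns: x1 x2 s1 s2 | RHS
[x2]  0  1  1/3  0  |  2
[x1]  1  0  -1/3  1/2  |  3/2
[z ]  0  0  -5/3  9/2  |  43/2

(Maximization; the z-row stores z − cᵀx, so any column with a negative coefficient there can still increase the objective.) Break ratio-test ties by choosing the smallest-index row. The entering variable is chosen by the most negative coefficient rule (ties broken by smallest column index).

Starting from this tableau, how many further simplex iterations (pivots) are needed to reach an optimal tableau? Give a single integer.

1

pivot: s1 in, x2 out → z = 63/2
No improving column remains; optimal.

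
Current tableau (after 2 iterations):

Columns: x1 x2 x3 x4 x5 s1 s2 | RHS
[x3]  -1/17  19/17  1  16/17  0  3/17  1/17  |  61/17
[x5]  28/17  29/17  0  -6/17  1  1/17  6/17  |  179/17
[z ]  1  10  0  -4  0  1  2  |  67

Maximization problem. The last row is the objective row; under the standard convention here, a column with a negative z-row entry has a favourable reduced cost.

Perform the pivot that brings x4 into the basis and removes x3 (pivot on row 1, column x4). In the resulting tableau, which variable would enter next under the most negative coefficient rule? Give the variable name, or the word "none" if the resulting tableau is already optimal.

Pivot element 16/17. New z-row = old z-row − (-4)·(row 1/(16/17)).
Updated z-row coefficients: x1: 3/4, x2: 59/4, x3: 17/4, x4: 0, x5: 0, s1: 7/4, s2: 9/4.
No coefficient is strictly negative; the tableau after this pivot is optimal.

none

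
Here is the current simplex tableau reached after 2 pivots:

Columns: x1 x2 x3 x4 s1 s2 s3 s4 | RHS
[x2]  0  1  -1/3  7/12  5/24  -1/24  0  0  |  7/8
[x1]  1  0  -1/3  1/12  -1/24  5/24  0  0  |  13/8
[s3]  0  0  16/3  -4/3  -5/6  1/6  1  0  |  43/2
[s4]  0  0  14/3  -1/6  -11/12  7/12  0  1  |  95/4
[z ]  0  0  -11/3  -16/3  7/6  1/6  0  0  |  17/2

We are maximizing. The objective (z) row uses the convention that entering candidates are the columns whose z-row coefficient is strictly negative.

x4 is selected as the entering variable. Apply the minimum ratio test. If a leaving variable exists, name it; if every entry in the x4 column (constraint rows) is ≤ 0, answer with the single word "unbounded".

Ratios: row 1 (x2): (7/8)/(7/12) = 3/2; row 2 (x1): (13/8)/(1/12) = 39/2; row 3 (s3): entry -4/3 ≤ 0, skip; row 4 (s4): entry -1/6 ≤ 0, skip.
Minimum ratio is in the x2 row, so x2 leaves.

x2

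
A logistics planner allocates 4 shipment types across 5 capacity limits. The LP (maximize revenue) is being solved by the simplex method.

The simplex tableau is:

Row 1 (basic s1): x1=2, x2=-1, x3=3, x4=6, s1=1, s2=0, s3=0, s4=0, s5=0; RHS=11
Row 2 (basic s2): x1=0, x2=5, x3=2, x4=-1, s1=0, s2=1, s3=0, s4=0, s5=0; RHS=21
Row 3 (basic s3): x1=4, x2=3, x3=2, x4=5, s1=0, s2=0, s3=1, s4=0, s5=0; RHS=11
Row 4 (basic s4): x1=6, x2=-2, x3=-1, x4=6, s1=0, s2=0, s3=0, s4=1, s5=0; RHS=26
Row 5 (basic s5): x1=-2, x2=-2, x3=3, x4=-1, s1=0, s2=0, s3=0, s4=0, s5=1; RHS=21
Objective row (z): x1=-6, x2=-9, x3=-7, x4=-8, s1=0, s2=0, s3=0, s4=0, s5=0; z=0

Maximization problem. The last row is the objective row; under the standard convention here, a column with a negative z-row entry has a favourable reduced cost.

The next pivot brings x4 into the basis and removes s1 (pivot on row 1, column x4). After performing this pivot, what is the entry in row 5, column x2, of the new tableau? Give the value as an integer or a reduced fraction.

Pivot element is row 1, column x4: 6.
Normalize row 1: new (row 1, x2) = (-1)/6 = -1/6.
row 5 ← row 5 − (-1)·(new row 1): -2 − (-1)·(-1/6) = -13/6.

-13/6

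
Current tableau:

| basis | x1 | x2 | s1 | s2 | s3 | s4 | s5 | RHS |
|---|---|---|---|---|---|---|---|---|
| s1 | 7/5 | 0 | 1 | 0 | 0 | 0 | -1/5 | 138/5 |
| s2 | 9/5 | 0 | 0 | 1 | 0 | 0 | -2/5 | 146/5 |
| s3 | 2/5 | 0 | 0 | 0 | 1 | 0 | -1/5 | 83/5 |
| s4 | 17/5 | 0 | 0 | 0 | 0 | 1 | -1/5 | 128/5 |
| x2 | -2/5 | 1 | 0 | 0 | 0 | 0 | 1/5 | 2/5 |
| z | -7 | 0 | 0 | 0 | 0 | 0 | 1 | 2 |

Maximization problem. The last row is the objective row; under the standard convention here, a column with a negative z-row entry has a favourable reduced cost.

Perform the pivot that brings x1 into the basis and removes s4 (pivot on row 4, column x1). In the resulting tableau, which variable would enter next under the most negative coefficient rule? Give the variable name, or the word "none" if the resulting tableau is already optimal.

Pivot element 17/5. New z-row = old z-row − (-7)·(row 4/(17/5)).
Updated z-row coefficients: x1: 0, x2: 0, s1: 0, s2: 0, s3: 0, s4: 35/17, s5: 10/17.
No coefficient is strictly negative; the tableau after this pivot is optimal.

none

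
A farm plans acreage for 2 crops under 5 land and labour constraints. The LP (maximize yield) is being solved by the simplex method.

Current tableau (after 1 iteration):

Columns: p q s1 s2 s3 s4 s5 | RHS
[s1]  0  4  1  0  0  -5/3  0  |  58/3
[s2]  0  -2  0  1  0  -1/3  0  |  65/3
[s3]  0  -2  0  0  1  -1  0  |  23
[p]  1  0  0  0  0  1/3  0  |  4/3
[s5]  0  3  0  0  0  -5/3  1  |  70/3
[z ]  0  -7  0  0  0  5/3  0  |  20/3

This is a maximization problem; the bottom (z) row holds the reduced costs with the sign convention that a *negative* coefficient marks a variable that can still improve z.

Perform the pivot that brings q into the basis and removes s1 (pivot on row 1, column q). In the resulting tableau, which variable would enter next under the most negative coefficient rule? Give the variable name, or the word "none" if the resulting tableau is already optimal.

Pivot element 4. New z-row = old z-row − (-7)·(row 1/4).
Updated z-row coefficients: p: 0, q: 0, s1: 7/4, s2: 0, s3: 0, s4: -5/4, s5: 0.
The most negative is -5/4 in column s4, so s4 would enter next.

s4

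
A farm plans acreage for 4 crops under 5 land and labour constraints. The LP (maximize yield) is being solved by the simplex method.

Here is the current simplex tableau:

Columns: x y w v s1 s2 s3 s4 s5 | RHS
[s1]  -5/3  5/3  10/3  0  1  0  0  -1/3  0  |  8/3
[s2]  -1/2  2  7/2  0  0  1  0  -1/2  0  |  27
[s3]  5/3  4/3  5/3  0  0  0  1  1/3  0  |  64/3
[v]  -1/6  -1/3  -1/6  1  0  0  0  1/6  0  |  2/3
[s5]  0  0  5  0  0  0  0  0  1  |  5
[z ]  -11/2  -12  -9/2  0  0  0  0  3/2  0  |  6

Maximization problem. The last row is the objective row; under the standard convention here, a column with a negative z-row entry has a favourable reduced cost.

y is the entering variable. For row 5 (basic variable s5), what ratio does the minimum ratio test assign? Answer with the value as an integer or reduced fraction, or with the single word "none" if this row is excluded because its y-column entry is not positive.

The y entry in row 5 is 0 ≤ 0, so this row gives no ratio.

none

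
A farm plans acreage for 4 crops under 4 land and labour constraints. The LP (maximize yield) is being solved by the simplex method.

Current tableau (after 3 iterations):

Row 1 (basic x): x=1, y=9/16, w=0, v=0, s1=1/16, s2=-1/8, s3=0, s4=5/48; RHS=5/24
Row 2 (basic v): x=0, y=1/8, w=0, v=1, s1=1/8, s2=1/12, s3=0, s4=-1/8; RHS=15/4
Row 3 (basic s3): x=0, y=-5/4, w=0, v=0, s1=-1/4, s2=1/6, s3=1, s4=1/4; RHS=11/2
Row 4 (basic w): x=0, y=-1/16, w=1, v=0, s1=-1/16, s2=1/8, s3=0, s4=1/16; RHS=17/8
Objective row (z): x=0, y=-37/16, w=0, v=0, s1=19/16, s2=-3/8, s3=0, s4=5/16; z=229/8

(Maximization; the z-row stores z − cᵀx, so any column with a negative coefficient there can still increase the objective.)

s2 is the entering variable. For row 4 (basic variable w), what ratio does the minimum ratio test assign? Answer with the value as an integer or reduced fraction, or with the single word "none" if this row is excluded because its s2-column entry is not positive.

Ratio = RHS / (s2 entry) = (17/8) / (1/8) = 17.

17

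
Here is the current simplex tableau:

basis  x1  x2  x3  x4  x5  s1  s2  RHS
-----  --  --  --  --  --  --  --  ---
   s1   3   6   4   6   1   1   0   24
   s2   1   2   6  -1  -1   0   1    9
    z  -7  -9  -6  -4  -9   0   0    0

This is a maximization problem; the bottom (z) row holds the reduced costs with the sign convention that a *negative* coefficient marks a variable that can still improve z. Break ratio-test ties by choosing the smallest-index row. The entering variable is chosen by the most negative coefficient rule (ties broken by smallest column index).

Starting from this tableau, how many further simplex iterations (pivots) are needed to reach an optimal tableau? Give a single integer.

pivot: x2 in, s1 out → z = 36
pivot: x5 in, x2 out → z = 216
No improving column remains; optimal.

2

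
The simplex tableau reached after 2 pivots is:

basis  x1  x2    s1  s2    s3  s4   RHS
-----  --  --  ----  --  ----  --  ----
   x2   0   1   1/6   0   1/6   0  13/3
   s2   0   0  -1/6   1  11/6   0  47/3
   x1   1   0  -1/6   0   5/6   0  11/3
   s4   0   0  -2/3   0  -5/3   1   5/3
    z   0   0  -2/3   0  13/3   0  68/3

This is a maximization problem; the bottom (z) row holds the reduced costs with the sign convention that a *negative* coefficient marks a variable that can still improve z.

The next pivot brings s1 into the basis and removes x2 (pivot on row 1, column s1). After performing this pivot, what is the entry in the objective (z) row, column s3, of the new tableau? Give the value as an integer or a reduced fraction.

Pivot element is row 1, column s1: 1/6.
Normalize row 1: new (row 1, s3) = (1/6)/(1/6) = 1.
z-row ← z-row − (-2/3)·(new row 1): 13/3 − (-2/3)·1 = 5.

5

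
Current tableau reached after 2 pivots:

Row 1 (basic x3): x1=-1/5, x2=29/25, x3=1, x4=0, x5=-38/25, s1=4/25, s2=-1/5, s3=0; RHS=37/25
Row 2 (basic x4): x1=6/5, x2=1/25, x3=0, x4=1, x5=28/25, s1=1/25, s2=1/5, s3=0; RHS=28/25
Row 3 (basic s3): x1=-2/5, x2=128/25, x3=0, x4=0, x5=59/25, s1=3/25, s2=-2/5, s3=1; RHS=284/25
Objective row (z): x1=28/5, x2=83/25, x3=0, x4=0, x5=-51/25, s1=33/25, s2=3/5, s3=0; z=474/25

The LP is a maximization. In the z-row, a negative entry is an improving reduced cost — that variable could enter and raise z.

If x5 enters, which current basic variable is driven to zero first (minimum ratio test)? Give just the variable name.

x4

Ratios: row 1 (x3): entry -38/25 ≤ 0, skip; row 2 (x4): (28/25)/(28/25) = 1; row 3 (s3): (284/25)/(59/25) = 284/59.
Minimum ratio 1 is in the x4 row, so x4 leaves.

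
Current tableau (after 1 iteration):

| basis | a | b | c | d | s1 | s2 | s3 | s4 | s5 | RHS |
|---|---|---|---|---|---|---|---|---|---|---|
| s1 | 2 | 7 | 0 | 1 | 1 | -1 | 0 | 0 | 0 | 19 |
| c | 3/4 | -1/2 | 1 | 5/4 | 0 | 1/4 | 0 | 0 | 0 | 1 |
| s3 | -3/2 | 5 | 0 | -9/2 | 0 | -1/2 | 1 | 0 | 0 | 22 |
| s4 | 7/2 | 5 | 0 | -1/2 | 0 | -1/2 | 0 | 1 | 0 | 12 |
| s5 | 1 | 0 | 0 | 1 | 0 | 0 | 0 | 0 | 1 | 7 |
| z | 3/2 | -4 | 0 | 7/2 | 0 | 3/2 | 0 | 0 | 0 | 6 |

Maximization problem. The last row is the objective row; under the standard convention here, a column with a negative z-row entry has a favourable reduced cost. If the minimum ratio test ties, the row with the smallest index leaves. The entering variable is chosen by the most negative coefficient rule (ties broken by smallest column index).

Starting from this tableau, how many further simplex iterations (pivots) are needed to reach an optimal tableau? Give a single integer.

1

pivot: b in, s4 out → z = 78/5
No improving column remains; optimal.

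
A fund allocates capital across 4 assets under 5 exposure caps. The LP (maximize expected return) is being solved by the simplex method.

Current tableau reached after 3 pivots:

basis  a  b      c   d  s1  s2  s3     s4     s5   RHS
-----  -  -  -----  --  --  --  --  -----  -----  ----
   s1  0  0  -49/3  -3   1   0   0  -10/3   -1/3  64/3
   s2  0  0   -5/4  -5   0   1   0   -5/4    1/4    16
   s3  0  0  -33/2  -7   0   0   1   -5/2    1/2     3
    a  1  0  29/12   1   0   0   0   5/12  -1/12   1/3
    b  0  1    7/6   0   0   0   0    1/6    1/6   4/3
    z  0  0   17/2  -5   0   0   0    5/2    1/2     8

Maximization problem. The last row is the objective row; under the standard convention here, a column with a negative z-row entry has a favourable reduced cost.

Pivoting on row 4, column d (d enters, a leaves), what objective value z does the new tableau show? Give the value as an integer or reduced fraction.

Minimum ratio for d: (1/3)/1 = 1/3.
z changes by −(z-row coeff of d)·ratio = −(-5)·(1/3) = 5/3.
New z = 8 + (5/3) = 29/3.

29/3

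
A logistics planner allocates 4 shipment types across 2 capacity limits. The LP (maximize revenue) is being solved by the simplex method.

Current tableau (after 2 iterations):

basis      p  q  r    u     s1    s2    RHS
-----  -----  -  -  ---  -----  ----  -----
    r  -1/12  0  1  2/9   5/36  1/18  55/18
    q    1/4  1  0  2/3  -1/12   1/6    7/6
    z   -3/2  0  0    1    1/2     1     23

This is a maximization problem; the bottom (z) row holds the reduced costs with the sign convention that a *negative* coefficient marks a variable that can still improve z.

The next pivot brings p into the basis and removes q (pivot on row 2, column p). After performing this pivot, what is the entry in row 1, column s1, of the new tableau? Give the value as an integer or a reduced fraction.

1/9

Pivot element is row 2, column p: 1/4.
Normalize row 2: new (row 2, s1) = (-1/12)/(1/4) = -1/3.
row 1 ← row 1 − (-1/12)·(new row 2): 5/36 − (-1/12)·(-1/3) = 1/9.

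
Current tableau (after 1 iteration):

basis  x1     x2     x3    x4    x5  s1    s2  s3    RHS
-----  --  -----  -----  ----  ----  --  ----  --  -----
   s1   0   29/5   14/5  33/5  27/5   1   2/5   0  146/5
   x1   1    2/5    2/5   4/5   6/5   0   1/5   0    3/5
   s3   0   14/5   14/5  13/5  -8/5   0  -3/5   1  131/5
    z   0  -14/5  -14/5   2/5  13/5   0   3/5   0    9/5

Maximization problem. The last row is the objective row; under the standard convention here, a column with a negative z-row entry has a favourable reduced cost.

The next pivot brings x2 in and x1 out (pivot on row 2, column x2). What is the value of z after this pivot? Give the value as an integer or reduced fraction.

Minimum ratio for x2: (3/5)/(2/5) = 3/2.
z changes by −(z-row coeff of x2)·ratio = −(-14/5)·(3/2) = 21/5.
New z = 9/5 + (21/5) = 6.

6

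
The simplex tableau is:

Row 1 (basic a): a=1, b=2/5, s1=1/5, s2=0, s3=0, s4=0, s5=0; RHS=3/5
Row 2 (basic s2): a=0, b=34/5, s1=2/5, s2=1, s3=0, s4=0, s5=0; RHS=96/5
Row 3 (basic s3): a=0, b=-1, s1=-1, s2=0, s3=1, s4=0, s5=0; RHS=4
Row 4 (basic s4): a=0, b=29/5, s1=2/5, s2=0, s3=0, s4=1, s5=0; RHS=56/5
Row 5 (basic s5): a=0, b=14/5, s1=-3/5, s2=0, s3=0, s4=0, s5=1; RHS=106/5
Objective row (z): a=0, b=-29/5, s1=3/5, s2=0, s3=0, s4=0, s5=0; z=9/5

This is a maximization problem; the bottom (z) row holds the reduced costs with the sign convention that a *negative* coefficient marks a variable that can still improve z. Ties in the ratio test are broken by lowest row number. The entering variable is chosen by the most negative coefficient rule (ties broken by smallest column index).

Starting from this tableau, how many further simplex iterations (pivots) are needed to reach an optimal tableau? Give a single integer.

pivot: b in, a out → z = 21/2
No improving column remains; optimal.

1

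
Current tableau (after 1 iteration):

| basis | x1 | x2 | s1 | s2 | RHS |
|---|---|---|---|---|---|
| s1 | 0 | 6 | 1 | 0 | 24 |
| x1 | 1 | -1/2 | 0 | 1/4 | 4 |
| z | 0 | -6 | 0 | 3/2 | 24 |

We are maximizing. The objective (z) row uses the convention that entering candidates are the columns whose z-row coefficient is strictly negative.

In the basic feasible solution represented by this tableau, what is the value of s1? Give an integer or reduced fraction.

s1 is basic (row 1); its value is the RHS of that row: 24.

24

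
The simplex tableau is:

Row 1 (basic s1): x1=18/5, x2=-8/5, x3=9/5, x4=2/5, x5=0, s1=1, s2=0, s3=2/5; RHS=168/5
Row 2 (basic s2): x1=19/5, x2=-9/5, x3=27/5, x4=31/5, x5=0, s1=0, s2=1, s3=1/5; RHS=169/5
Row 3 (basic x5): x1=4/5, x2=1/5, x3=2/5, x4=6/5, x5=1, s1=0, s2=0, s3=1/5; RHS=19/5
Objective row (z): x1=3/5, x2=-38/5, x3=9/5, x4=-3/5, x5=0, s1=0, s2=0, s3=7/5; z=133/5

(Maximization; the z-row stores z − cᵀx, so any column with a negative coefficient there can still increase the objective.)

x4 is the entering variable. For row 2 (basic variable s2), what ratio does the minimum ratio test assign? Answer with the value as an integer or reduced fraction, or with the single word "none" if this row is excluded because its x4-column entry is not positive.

169/31

Ratio = RHS / (x4 entry) = (169/5) / (31/5) = 169/31.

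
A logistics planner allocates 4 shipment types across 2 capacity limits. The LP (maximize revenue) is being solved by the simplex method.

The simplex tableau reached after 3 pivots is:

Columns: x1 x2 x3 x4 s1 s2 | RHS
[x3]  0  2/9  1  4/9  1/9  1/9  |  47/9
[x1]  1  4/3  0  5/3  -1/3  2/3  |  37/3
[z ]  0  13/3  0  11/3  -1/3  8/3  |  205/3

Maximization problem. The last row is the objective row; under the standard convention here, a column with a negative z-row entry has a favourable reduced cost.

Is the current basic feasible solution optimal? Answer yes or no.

Column s1 has objective-row coefficient -1/3, which is negative; an improving pivot exists, so not yet optimal.

no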